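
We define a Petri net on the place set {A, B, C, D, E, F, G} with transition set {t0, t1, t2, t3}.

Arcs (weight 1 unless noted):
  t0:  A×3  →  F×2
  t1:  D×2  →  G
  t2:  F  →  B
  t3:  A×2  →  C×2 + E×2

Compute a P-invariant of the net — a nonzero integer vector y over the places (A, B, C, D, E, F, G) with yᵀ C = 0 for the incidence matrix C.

Incidence matrix C (rows=places, cols=transitions):
       t0   t1   t2   t3
    A  -3    0    0   -2
    B   0    0    1    0
    C   0    0    0    2
    D   0   -2    0    0
    E   0    0    0    2
    F   2    0   -1    0
    G   0    1    0    0

Candidate y = [0, 0, 1, 0, -1, 0, 0]; check y·C column-wise:
  col t0: 0·-3 + 1·0 + -1·0 + 0·2 = 0
  col t1: 1·0 + 0·-2 + -1·0 + 0·1 = 0
  col t2: 0·1 + 1·0 + -1·0 + 0·-1 = 0
  col t3: 0·-2 + 1·2 + -1·2 = 0

y = (A:0, B:0, C:1, D:0, E:-1, F:0, G:0)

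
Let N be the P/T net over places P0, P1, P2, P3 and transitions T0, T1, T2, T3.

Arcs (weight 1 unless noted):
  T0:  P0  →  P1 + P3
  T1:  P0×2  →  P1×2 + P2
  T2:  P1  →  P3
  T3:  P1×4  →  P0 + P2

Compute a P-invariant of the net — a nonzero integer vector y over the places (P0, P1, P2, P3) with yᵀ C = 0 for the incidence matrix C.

Incidence matrix C (rows=places, cols=transitions):
       T0   T1   T2   T3
   P0  -1   -2    0    1
   P1   1    2   -1   -4
   P2   0    1    0    1
   P3   1    0    1    0

Candidate y = [2, 1, 2, 1]; check y·C column-wise:
  col T0: 2·-1 + 1·1 + 2·0 + 1·1 = 0
  col T1: 2·-2 + 1·2 + 2·1 + 1·0 = 0
  col T2: 2·0 + 1·-1 + 2·0 + 1·1 = 0
  col T3: 2·1 + 1·-4 + 2·1 + 1·0 = 0

y = (P0:2, P1:1, P2:2, P3:1)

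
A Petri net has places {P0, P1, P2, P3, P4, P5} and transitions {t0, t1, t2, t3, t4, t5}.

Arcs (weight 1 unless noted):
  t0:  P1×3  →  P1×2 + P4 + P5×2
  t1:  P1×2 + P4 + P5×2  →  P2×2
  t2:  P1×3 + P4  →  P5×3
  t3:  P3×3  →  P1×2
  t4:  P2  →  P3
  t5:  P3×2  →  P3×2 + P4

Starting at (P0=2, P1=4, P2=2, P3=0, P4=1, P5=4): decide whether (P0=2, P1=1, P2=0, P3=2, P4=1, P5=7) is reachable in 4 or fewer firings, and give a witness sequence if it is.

step 1: fire t2:  (P0=2, P1=4, P2=2, P3=0, P4=1, P5=4) → (P0=2, P1=1, P2=2, P3=0, P4=0, P5=7)
step 2: fire t4:  (P0=2, P1=1, P2=2, P3=0, P4=0, P5=7) → (P0=2, P1=1, P2=1, P3=1, P4=0, P5=7)
step 3: fire t4:  (P0=2, P1=1, P2=1, P3=1, P4=0, P5=7) → (P0=2, P1=1, P2=0, P3=2, P4=0, P5=7)
step 4: fire t5:  (P0=2, P1=1, P2=0, P3=2, P4=0, P5=7) → (P0=2, P1=1, P2=0, P3=2, P4=1, P5=7)

YES — reachable via ⟨t2, t4, t4, t5⟩ (4 firings)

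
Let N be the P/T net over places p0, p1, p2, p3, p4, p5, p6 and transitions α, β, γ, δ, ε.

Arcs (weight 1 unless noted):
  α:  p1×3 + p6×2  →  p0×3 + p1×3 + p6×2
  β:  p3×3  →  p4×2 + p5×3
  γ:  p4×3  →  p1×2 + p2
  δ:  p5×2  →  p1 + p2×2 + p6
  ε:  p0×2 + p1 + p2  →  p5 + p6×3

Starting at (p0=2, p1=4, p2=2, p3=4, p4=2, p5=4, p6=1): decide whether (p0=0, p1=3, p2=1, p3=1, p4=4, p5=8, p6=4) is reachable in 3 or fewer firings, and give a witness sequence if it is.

step 1: fire β:  (p0=2, p1=4, p2=2, p3=4, p4=2, p5=4, p6=1) → (p0=2, p1=4, p2=2, p3=1, p4=4, p5=7, p6=1)
step 2: fire ε:  (p0=2, p1=4, p2=2, p3=1, p4=4, p5=7, p6=1) → (p0=0, p1=3, p2=1, p3=1, p4=4, p5=8, p6=4)

YES — reachable via ⟨β, ε⟩ (2 firings)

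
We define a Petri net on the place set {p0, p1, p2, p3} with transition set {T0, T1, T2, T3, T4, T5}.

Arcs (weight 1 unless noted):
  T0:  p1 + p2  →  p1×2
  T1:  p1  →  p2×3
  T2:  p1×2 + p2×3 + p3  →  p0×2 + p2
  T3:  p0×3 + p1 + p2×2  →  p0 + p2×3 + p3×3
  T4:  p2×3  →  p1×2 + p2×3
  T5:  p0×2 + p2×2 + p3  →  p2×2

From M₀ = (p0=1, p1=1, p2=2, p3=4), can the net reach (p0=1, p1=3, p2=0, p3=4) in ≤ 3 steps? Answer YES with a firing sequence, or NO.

step 1: fire T0:  (p0=1, p1=1, p2=2, p3=4) → (p0=1, p1=2, p2=1, p3=4)
step 2: fire T0:  (p0=1, p1=2, p2=1, p3=4) → (p0=1, p1=3, p2=0, p3=4)

YES — reachable via ⟨T0, T0⟩ (2 firings)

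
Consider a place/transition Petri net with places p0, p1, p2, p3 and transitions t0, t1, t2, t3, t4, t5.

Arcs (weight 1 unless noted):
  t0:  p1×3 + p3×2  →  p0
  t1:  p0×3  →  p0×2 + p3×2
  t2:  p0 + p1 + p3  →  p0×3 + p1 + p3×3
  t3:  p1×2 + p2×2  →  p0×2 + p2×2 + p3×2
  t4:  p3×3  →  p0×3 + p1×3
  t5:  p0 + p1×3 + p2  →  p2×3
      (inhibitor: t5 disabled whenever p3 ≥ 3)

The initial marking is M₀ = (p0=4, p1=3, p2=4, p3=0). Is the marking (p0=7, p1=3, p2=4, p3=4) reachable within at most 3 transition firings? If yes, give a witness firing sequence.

NO — not reachable within 3 firings

depth 0: 1 marking
depth 1: 4 markings reached so far
depth 2: 10 markings reached so far
depth 3: 21 markings reached so far
target is not among the 21 markings reachable within 3 steps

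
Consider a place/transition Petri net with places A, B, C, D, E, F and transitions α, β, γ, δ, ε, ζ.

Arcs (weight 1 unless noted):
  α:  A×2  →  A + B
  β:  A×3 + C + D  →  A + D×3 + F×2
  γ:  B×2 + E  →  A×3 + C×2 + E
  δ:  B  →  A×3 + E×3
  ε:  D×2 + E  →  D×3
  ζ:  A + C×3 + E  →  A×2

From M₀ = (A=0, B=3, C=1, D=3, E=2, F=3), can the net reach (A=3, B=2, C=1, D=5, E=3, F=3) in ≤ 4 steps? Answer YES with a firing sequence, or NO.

YES — reachable via ⟨δ, ε, ε⟩ (3 firings)

step 1: fire δ:  (A=0, B=3, C=1, D=3, E=2, F=3) → (A=3, B=2, C=1, D=3, E=5, F=3)
step 2: fire ε:  (A=3, B=2, C=1, D=3, E=5, F=3) → (A=3, B=2, C=1, D=4, E=4, F=3)
step 3: fire ε:  (A=3, B=2, C=1, D=4, E=4, F=3) → (A=3, B=2, C=1, D=5, E=3, F=3)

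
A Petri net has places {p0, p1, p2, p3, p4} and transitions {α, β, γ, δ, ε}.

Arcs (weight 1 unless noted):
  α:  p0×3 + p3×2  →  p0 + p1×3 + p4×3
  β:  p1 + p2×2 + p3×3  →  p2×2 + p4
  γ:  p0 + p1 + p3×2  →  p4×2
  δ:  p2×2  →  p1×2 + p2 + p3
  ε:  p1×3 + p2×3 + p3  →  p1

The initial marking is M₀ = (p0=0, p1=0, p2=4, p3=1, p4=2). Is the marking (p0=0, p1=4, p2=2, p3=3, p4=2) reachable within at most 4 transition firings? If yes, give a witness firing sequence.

YES — reachable via ⟨δ, δ⟩ (2 firings)

step 1: fire δ:  (p0=0, p1=0, p2=4, p3=1, p4=2) → (p0=0, p1=2, p2=3, p3=2, p4=2)
step 2: fire δ:  (p0=0, p1=2, p2=3, p3=2, p4=2) → (p0=0, p1=4, p2=2, p3=3, p4=2)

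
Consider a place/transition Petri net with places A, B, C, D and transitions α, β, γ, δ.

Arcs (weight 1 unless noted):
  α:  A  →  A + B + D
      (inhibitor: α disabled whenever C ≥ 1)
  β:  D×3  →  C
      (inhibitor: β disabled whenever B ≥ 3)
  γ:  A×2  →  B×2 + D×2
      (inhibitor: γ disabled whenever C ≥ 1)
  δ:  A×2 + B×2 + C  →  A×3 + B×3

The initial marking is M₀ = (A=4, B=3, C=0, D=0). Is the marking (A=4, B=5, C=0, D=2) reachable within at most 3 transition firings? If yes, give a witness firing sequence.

step 1: fire α:  (A=4, B=3, C=0, D=0) → (A=4, B=4, C=0, D=1)
step 2: fire α:  (A=4, B=4, C=0, D=1) → (A=4, B=5, C=0, D=2)

YES — reachable via ⟨α, α⟩ (2 firings)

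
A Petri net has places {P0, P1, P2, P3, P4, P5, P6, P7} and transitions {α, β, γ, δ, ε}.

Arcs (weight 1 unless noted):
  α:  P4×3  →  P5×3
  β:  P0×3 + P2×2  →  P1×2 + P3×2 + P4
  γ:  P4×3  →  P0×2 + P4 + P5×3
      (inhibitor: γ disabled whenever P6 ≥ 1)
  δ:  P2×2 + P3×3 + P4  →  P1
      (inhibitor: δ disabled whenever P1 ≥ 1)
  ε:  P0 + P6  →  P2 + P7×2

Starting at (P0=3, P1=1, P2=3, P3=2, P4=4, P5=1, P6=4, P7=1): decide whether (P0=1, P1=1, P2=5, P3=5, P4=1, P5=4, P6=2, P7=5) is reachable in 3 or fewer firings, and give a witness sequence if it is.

depth 0: 1 marking
depth 1: 4 markings reached so far
depth 2: 7 markings reached so far
depth 3: 9 markings reached so far
target is not among the 9 markings reachable within 3 steps

NO — not reachable within 3 firings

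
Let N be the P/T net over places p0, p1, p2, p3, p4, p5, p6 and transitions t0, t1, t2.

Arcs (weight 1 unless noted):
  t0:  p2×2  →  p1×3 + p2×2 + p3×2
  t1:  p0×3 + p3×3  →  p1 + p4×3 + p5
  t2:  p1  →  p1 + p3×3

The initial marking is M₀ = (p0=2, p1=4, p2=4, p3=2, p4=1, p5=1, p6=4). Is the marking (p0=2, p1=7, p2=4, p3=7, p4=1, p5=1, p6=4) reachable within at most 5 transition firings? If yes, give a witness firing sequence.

YES — reachable via ⟨t0, t2⟩ (2 firings)

step 1: fire t0:  (p0=2, p1=4, p2=4, p3=2, p4=1, p5=1, p6=4) → (p0=2, p1=7, p2=4, p3=4, p4=1, p5=1, p6=4)
step 2: fire t2:  (p0=2, p1=7, p2=4, p3=4, p4=1, p5=1, p6=4) → (p0=2, p1=7, p2=4, p3=7, p4=1, p5=1, p6=4)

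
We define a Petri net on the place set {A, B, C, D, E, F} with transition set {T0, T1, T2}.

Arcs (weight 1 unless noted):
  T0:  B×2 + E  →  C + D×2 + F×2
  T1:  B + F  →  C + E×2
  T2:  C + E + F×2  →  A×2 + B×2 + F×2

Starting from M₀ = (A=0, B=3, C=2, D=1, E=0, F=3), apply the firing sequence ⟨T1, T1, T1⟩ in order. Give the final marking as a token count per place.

step 1: fire T1:  (A=0, B=3, C=2, D=1, E=0, F=3) → (A=0, B=2, C=3, D=1, E=2, F=2)
step 2: fire T1:  (A=0, B=2, C=3, D=1, E=2, F=2) → (A=0, B=1, C=4, D=1, E=4, F=1)
step 3: fire T1:  (A=0, B=1, C=4, D=1, E=4, F=1) → (A=0, B=0, C=5, D=1, E=6, F=0)

(A=0, B=0, C=5, D=1, E=6, F=0)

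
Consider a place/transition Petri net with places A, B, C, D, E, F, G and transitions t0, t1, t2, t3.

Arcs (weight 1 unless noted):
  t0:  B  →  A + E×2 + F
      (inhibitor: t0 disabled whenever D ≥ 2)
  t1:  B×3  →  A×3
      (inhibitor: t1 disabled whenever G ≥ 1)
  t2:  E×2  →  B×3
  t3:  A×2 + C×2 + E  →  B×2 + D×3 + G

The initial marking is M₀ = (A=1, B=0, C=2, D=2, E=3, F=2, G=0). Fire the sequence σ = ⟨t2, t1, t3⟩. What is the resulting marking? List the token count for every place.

step 1: fire t2:  (A=1, B=0, C=2, D=2, E=3, F=2, G=0) → (A=1, B=3, C=2, D=2, E=1, F=2, G=0)
step 2: fire t1:  (A=1, B=3, C=2, D=2, E=1, F=2, G=0) → (A=4, B=0, C=2, D=2, E=1, F=2, G=0)
step 3: fire t3:  (A=4, B=0, C=2, D=2, E=1, F=2, G=0) → (A=2, B=2, C=0, D=5, E=0, F=2, G=1)

(A=2, B=2, C=0, D=5, E=0, F=2, G=1)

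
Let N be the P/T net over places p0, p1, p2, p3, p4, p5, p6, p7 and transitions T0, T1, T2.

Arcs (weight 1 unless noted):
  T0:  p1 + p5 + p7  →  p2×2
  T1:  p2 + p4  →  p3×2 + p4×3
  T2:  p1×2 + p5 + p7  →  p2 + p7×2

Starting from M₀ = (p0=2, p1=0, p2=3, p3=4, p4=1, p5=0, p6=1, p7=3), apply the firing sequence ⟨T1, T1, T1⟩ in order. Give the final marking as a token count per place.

step 1: fire T1:  (p0=2, p1=0, p2=3, p3=4, p4=1, p5=0, p6=1, p7=3) → (p0=2, p1=0, p2=2, p3=6, p4=3, p5=0, p6=1, p7=3)
step 2: fire T1:  (p0=2, p1=0, p2=2, p3=6, p4=3, p5=0, p6=1, p7=3) → (p0=2, p1=0, p2=1, p3=8, p4=5, p5=0, p6=1, p7=3)
step 3: fire T1:  (p0=2, p1=0, p2=1, p3=8, p4=5, p5=0, p6=1, p7=3) → (p0=2, p1=0, p2=0, p3=10, p4=7, p5=0, p6=1, p7=3)

(p0=2, p1=0, p2=0, p3=10, p4=7, p5=0, p6=1, p7=3)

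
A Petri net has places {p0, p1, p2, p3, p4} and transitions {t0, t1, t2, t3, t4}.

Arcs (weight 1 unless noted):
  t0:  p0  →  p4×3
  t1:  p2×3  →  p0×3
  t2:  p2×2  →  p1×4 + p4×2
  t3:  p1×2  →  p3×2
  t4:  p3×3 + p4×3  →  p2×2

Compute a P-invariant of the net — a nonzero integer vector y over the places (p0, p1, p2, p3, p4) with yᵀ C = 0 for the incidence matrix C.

y = (p0:3, p1:1, p2:3, p3:1, p4:1)

Incidence matrix C (rows=places, cols=transitions):
       t0   t1   t2   t3   t4
   p0  -1    3    0    0    0
   p1   0    0    4   -2    0
   p2   0   -3   -2    0    2
   p3   0    0    0    2   -3
   p4   3    0    2    0   -3

Candidate y = [3, 1, 3, 1, 1]; check y·C column-wise:
  col t0: 3·-1 + 1·0 + 3·0 + 1·0 + 1·3 = 0
  col t1: 3·3 + 1·0 + 3·-3 + 1·0 + 1·0 = 0
  col t2: 3·0 + 1·4 + 3·-2 + 1·0 + 1·2 = 0
  col t3: 3·0 + 1·-2 + 3·0 + 1·2 + 1·0 = 0
  col t4: 3·0 + 1·0 + 3·2 + 1·-3 + 1·-3 = 0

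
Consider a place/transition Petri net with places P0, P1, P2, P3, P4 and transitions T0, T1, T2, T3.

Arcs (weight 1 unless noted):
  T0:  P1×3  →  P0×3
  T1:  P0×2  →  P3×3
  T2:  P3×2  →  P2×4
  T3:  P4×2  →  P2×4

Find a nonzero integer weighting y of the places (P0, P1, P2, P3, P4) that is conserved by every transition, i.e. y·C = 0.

Incidence matrix C (rows=places, cols=transitions):
       T0   T1   T2   T3
   P0   3   -2    0    0
   P1  -3    0    0    0
   P2   0    0    4    4
   P3   0    3   -2    0
   P4   0    0    0   -2

Candidate y = [3, 3, 1, 2, 2]; check y·C column-wise:
  col T0: 3·3 + 3·-3 + 1·0 + 2·0 + 2·0 = 0
  col T1: 3·-2 + 3·0 + 1·0 + 2·3 + 2·0 = 0
  col T2: 3·0 + 3·0 + 1·4 + 2·-2 + 2·0 = 0
  col T3: 3·0 + 3·0 + 1·4 + 2·0 + 2·-2 = 0

y = (P0:3, P1:3, P2:1, P3:2, P4:2)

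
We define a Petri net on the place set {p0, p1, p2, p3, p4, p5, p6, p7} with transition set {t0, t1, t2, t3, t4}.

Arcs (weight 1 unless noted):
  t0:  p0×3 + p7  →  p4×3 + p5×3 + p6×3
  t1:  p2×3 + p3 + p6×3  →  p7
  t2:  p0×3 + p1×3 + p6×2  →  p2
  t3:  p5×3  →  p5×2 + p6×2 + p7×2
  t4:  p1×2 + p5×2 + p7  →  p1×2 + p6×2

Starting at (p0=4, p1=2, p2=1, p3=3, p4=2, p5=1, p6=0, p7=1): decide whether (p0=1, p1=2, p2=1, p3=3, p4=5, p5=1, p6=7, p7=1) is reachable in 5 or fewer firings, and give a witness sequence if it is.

step 1: fire t0:  (p0=4, p1=2, p2=1, p3=3, p4=2, p5=1, p6=0, p7=1) → (p0=1, p1=2, p2=1, p3=3, p4=5, p5=4, p6=3, p7=0)
step 2: fire t3:  (p0=1, p1=2, p2=1, p3=3, p4=5, p5=4, p6=3, p7=0) → (p0=1, p1=2, p2=1, p3=3, p4=5, p5=3, p6=5, p7=2)
step 3: fire t4:  (p0=1, p1=2, p2=1, p3=3, p4=5, p5=3, p6=5, p7=2) → (p0=1, p1=2, p2=1, p3=3, p4=5, p5=1, p6=7, p7=1)

YES — reachable via ⟨t0, t3, t4⟩ (3 firings)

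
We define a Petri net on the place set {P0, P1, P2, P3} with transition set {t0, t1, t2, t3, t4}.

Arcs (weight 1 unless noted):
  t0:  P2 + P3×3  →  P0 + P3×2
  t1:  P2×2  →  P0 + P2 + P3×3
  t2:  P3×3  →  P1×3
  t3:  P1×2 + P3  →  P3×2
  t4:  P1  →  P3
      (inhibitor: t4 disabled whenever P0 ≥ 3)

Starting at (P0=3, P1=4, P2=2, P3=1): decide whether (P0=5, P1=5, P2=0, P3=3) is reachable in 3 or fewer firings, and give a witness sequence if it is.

NO — not reachable within 3 firings

depth 0: 1 marking
depth 1: 3 markings reached so far
depth 2: 7 markings reached so far
depth 3: 13 markings reached so far
target is not among the 13 markings reachable within 3 steps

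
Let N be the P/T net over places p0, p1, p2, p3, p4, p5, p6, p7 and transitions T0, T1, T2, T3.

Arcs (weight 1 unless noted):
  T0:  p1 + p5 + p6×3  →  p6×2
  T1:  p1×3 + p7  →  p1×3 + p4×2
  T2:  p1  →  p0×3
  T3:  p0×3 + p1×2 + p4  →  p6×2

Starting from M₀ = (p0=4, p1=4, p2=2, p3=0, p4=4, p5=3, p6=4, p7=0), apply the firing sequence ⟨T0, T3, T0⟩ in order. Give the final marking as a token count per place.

(p0=1, p1=0, p2=2, p3=0, p4=3, p5=1, p6=4, p7=0)

step 1: fire T0:  (p0=4, p1=4, p2=2, p3=0, p4=4, p5=3, p6=4, p7=0) → (p0=4, p1=3, p2=2, p3=0, p4=4, p5=2, p6=3, p7=0)
step 2: fire T3:  (p0=4, p1=3, p2=2, p3=0, p4=4, p5=2, p6=3, p7=0) → (p0=1, p1=1, p2=2, p3=0, p4=3, p5=2, p6=5, p7=0)
step 3: fire T0:  (p0=1, p1=1, p2=2, p3=0, p4=3, p5=2, p6=5, p7=0) → (p0=1, p1=0, p2=2, p3=0, p4=3, p5=1, p6=4, p7=0)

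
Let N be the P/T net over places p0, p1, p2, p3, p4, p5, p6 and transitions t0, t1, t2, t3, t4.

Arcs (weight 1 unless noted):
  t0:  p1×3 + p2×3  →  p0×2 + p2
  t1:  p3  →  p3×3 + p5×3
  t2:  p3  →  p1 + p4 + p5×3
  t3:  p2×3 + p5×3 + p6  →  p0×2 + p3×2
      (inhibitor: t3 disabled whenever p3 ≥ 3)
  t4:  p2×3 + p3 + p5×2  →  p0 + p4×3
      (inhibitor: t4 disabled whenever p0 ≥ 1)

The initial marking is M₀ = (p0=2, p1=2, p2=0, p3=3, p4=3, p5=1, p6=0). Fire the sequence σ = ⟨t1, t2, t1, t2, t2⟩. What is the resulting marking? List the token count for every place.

step 1: fire t1:  (p0=2, p1=2, p2=0, p3=3, p4=3, p5=1, p6=0) → (p0=2, p1=2, p2=0, p3=5, p4=3, p5=4, p6=0)
step 2: fire t2:  (p0=2, p1=2, p2=0, p3=5, p4=3, p5=4, p6=0) → (p0=2, p1=3, p2=0, p3=4, p4=4, p5=7, p6=0)
step 3: fire t1:  (p0=2, p1=3, p2=0, p3=4, p4=4, p5=7, p6=0) → (p0=2, p1=3, p2=0, p3=6, p4=4, p5=10, p6=0)
step 4: fire t2:  (p0=2, p1=3, p2=0, p3=6, p4=4, p5=10, p6=0) → (p0=2, p1=4, p2=0, p3=5, p4=5, p5=13, p6=0)
step 5: fire t2:  (p0=2, p1=4, p2=0, p3=5, p4=5, p5=13, p6=0) → (p0=2, p1=5, p2=0, p3=4, p4=6, p5=16, p6=0)

(p0=2, p1=5, p2=0, p3=4, p4=6, p5=16, p6=0)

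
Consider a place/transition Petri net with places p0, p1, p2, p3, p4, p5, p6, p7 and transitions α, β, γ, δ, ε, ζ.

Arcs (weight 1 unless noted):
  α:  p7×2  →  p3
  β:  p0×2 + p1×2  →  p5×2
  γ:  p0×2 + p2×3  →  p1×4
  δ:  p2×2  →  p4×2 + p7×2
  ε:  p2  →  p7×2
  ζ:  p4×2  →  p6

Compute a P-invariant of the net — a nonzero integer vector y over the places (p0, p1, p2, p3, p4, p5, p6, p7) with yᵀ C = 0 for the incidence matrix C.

Incidence matrix C (rows=places, cols=transitions):
        α    β    γ    δ    ε    ζ
   p0   0   -2   -2    0    0    0
   p1   0   -2    4    0    0    0
   p2   0    0   -3   -2   -1    0
   p3   1    0    0    0    0    0
   p4   0    0    0    2    0   -2
   p5   0    2    0    0    0    0
   p6   0    0    0    0    0    1
   p7  -2    0    0    2    2    0

Candidate y = [2, 1, 0, 0, 0, 3, 0, 0]; check y·C column-wise:
  col α: 2·0 + 1·0 + 0·1 + 3·0 + 0·-2 = 0
  col β: 2·-2 + 1·-2 + 3·2 = 0
  col γ: 2·-2 + 1·4 + 0·-3 + 3·0 = 0
  col δ: 2·0 + 1·0 + 0·-2 + 0·2 + 3·0 + 0·2 = 0
  col ε: 2·0 + 1·0 + 0·-1 + 3·0 + 0·2 = 0
  col ζ: 2·0 + 1·0 + 0·-2 + 3·0 + 0·1 = 0

y = (p0:2, p1:1, p2:0, p3:0, p4:0, p5:3, p6:0, p7:0)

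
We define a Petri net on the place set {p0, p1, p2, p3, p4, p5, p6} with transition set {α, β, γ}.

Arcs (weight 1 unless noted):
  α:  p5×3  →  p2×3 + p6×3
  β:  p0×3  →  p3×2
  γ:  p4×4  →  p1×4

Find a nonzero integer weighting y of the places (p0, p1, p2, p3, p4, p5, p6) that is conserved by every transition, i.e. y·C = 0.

Incidence matrix C (rows=places, cols=transitions):
        α    β    γ
   p0   0   -3    0
   p1   0    0    4
   p2   3    0    0
   p3   0    2    0
   p4   0    0   -4
   p5  -3    0    0
   p6   3    0    0

Candidate y = [2, 0, 0, 3, 0, 0, 0]; check y·C column-wise:
  col α: 2·0 + 0·3 + 3·0 + 0·-3 + 0·3 = 0
  col β: 2·-3 + 3·2 = 0
  col γ: 2·0 + 0·4 + 3·0 + 0·-4 = 0

y = (p0:2, p1:0, p2:0, p3:3, p4:0, p5:0, p6:0)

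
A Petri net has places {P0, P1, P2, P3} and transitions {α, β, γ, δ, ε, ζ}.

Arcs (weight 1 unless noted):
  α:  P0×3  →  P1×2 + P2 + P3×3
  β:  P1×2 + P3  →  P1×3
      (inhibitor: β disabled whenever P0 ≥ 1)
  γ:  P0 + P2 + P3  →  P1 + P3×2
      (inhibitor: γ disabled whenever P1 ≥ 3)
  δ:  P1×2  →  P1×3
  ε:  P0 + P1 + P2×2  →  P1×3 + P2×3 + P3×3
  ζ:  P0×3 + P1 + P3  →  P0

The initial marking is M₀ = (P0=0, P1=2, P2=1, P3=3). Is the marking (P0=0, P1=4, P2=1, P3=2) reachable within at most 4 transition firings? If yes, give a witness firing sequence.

YES — reachable via ⟨β, δ⟩ (2 firings)

step 1: fire β:  (P0=0, P1=2, P2=1, P3=3) → (P0=0, P1=3, P2=1, P3=2)
step 2: fire δ:  (P0=0, P1=3, P2=1, P3=2) → (P0=0, P1=4, P2=1, P3=2)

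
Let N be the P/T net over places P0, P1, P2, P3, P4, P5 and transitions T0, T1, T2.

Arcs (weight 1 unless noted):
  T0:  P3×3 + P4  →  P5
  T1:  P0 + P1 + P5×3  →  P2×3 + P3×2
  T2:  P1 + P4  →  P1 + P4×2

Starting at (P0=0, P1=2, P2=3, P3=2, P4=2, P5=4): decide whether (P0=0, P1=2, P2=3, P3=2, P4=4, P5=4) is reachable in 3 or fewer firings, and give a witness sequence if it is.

YES — reachable via ⟨T2, T2⟩ (2 firings)

step 1: fire T2:  (P0=0, P1=2, P2=3, P3=2, P4=2, P5=4) → (P0=0, P1=2, P2=3, P3=2, P4=3, P5=4)
step 2: fire T2:  (P0=0, P1=2, P2=3, P3=2, P4=3, P5=4) → (P0=0, P1=2, P2=3, P3=2, P4=4, P5=4)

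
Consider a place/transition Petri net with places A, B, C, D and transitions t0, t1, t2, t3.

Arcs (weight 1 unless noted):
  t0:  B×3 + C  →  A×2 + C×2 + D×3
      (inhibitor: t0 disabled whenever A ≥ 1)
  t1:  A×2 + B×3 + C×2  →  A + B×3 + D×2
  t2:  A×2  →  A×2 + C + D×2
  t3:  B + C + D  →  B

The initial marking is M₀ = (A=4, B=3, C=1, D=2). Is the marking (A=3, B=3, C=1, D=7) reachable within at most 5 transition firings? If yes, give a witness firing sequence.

depth 0: 1 marking
depth 1: 3 markings reached so far
depth 2: 6 markings reached so far
depth 3: 10 markings reached so far
depth 4: 15 markings reached so far
depth 5: 22 markings reached so far
target is not among the 22 markings reachable within 5 steps

NO — not reachable within 5 firings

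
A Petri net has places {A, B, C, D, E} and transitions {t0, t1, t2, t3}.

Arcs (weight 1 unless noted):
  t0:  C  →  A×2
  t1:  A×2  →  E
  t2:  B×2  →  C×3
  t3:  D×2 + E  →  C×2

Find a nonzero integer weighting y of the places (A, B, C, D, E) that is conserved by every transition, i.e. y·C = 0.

Incidence matrix C (rows=places, cols=transitions):
       t0   t1   t2   t3
    A   2   -2    0    0
    B   0    0   -2    0
    C  -1    0    3    2
    D   0    0    0   -2
    E   0    1    0   -1

Candidate y = [1, 3, 2, 1, 2]; check y·C column-wise:
  col t0: 1·2 + 3·0 + 2·-1 + 1·0 + 2·0 = 0
  col t1: 1·-2 + 3·0 + 2·0 + 1·0 + 2·1 = 0
  col t2: 1·0 + 3·-2 + 2·3 + 1·0 + 2·0 = 0
  col t3: 1·0 + 3·0 + 2·2 + 1·-2 + 2·-1 = 0

y = (A:1, B:3, C:2, D:1, E:2)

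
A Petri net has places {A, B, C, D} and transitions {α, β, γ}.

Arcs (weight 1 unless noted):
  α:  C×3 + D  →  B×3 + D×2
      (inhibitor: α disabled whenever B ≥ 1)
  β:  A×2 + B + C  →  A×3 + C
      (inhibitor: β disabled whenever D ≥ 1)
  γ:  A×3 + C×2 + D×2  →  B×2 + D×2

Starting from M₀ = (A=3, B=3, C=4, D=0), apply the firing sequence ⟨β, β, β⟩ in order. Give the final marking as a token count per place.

step 1: fire β:  (A=3, B=3, C=4, D=0) → (A=4, B=2, C=4, D=0)
step 2: fire β:  (A=4, B=2, C=4, D=0) → (A=5, B=1, C=4, D=0)
step 3: fire β:  (A=5, B=1, C=4, D=0) → (A=6, B=0, C=4, D=0)

(A=6, B=0, C=4, D=0)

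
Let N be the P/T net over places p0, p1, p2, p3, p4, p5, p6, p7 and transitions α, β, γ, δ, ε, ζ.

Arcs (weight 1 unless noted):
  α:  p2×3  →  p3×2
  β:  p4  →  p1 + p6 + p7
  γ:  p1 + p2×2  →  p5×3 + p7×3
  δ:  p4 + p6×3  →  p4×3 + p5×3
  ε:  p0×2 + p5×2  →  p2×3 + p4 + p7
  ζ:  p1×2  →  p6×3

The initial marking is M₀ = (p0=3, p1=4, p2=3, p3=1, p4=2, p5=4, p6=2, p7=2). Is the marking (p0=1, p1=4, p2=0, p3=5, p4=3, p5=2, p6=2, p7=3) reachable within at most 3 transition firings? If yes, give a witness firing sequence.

step 1: fire α:  (p0=3, p1=4, p2=3, p3=1, p4=2, p5=4, p6=2, p7=2) → (p0=3, p1=4, p2=0, p3=3, p4=2, p5=4, p6=2, p7=2)
step 2: fire ε:  (p0=3, p1=4, p2=0, p3=3, p4=2, p5=4, p6=2, p7=2) → (p0=1, p1=4, p2=3, p3=3, p4=3, p5=2, p6=2, p7=3)
step 3: fire α:  (p0=1, p1=4, p2=3, p3=3, p4=3, p5=2, p6=2, p7=3) → (p0=1, p1=4, p2=0, p3=5, p4=3, p5=2, p6=2, p7=3)

YES — reachable via ⟨α, ε, α⟩ (3 firings)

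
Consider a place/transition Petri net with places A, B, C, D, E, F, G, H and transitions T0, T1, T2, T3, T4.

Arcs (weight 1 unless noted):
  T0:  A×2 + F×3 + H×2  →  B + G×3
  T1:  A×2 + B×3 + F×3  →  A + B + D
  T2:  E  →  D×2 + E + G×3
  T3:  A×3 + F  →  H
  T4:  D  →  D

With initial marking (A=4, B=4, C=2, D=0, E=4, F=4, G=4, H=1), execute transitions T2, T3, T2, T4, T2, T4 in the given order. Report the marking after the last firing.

step 1: fire T2:  (A=4, B=4, C=2, D=0, E=4, F=4, G=4, H=1) → (A=4, B=4, C=2, D=2, E=4, F=4, G=7, H=1)
step 2: fire T3:  (A=4, B=4, C=2, D=2, E=4, F=4, G=7, H=1) → (A=1, B=4, C=2, D=2, E=4, F=3, G=7, H=2)
step 3: fire T2:  (A=1, B=4, C=2, D=2, E=4, F=3, G=7, H=2) → (A=1, B=4, C=2, D=4, E=4, F=3, G=10, H=2)
step 4: fire T4:  (A=1, B=4, C=2, D=4, E=4, F=3, G=10, H=2) → (A=1, B=4, C=2, D=4, E=4, F=3, G=10, H=2)
step 5: fire T2:  (A=1, B=4, C=2, D=4, E=4, F=3, G=10, H=2) → (A=1, B=4, C=2, D=6, E=4, F=3, G=13, H=2)
step 6: fire T4:  (A=1, B=4, C=2, D=6, E=4, F=3, G=13, H=2) → (A=1, B=4, C=2, D=6, E=4, F=3, G=13, H=2)

(A=1, B=4, C=2, D=6, E=4, F=3, G=13, H=2)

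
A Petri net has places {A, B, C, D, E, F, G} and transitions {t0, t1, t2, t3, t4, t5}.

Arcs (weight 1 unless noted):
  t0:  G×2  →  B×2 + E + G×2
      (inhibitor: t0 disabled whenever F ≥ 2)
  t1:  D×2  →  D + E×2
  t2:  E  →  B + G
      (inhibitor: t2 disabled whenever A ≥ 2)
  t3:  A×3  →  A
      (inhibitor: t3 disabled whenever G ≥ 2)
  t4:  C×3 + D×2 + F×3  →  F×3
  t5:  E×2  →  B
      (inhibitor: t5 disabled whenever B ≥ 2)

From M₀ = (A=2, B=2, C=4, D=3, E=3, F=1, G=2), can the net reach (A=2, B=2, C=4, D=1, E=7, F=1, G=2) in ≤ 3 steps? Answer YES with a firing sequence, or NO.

YES — reachable via ⟨t1, t1⟩ (2 firings)

step 1: fire t1:  (A=2, B=2, C=4, D=3, E=3, F=1, G=2) → (A=2, B=2, C=4, D=2, E=5, F=1, G=2)
step 2: fire t1:  (A=2, B=2, C=4, D=2, E=5, F=1, G=2) → (A=2, B=2, C=4, D=1, E=7, F=1, G=2)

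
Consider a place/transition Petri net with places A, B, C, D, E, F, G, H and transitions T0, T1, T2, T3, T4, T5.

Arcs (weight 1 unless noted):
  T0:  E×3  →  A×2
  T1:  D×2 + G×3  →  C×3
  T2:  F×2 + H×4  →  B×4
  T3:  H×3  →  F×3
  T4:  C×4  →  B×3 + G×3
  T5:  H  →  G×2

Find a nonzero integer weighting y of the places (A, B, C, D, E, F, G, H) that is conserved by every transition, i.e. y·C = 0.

Incidence matrix C (rows=places, cols=transitions):
       T0   T1   T2   T3   T4   T5
    A   2    0    0    0    0    0
    B   0    0    4    0    3    0
    C   0    3    0    0   -4    0
    D   0   -2    0    0    0    0
    E  -3    0    0    0    0    0
    F   0    0   -2    3    0    0
    G   0   -3    0    0    3    2
    H   0    0   -4   -3    0   -1

Candidate y = [3, 0, 0, 0, 2, 0, 0, 0]; check y·C column-wise:
  col T0: 3·2 + 2·-3 = 0
  col T1: 3·0 + 0·3 + 0·-2 + 2·0 + 0·-3 = 0
  col T2: 3·0 + 0·4 + 2·0 + 0·-2 + 0·-4 = 0
  col T3: 3·0 + 2·0 + 0·3 + 0·-3 = 0
  col T4: 3·0 + 0·3 + 0·-4 + 2·0 + 0·3 = 0
  col T5: 3·0 + 2·0 + 0·2 + 0·-1 = 0

y = (A:3, B:0, C:0, D:0, E:2, F:0, G:0, H:0)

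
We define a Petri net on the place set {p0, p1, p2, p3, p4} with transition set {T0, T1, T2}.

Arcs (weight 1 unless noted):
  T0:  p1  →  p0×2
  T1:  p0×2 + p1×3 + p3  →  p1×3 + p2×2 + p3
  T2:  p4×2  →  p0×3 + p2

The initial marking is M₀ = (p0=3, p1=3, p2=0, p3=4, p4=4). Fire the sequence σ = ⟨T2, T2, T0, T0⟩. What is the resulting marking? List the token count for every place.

step 1: fire T2:  (p0=3, p1=3, p2=0, p3=4, p4=4) → (p0=6, p1=3, p2=1, p3=4, p4=2)
step 2: fire T2:  (p0=6, p1=3, p2=1, p3=4, p4=2) → (p0=9, p1=3, p2=2, p3=4, p4=0)
step 3: fire T0:  (p0=9, p1=3, p2=2, p3=4, p4=0) → (p0=11, p1=2, p2=2, p3=4, p4=0)
step 4: fire T0:  (p0=11, p1=2, p2=2, p3=4, p4=0) → (p0=13, p1=1, p2=2, p3=4, p4=0)

(p0=13, p1=1, p2=2, p3=4, p4=0)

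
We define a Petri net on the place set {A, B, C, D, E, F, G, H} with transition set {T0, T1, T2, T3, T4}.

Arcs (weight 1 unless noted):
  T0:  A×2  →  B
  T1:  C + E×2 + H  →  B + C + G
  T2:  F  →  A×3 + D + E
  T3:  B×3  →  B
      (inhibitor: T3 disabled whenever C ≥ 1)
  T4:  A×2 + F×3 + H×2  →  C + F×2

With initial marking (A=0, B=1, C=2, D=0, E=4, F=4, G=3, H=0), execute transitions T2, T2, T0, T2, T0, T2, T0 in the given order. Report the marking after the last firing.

step 1: fire T2:  (A=0, B=1, C=2, D=0, E=4, F=4, G=3, H=0) → (A=3, B=1, C=2, D=1, E=5, F=3, G=3, H=0)
step 2: fire T2:  (A=3, B=1, C=2, D=1, E=5, F=3, G=3, H=0) → (A=6, B=1, C=2, D=2, E=6, F=2, G=3, H=0)
step 3: fire T0:  (A=6, B=1, C=2, D=2, E=6, F=2, G=3, H=0) → (A=4, B=2, C=2, D=2, E=6, F=2, G=3, H=0)
step 4: fire T2:  (A=4, B=2, C=2, D=2, E=6, F=2, G=3, H=0) → (A=7, B=2, C=2, D=3, E=7, F=1, G=3, H=0)
step 5: fire T0:  (A=7, B=2, C=2, D=3, E=7, F=1, G=3, H=0) → (A=5, B=3, C=2, D=3, E=7, F=1, G=3, H=0)
step 6: fire T2:  (A=5, B=3, C=2, D=3, E=7, F=1, G=3, H=0) → (A=8, B=3, C=2, D=4, E=8, F=0, G=3, H=0)
step 7: fire T0:  (A=8, B=3, C=2, D=4, E=8, F=0, G=3, H=0) → (A=6, B=4, C=2, D=4, E=8, F=0, G=3, H=0)

(A=6, B=4, C=2, D=4, E=8, F=0, G=3, H=0)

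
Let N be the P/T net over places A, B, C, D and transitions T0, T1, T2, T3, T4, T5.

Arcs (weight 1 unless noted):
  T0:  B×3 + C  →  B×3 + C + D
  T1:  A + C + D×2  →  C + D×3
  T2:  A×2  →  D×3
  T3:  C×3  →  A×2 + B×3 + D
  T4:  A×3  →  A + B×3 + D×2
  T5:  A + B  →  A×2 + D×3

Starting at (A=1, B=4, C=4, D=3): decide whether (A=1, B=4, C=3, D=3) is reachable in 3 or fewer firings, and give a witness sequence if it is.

NO — not reachable within 3 firings

depth 0: 1 marking
depth 1: 5 markings reached so far
depth 2: 16 markings reached so far
depth 3: 39 markings reached so far
target is not among the 39 markings reachable within 3 steps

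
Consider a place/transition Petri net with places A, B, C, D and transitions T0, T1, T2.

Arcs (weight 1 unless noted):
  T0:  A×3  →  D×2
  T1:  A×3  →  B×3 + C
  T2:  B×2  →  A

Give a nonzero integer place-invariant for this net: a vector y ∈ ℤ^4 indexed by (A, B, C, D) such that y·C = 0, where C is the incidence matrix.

Incidence matrix C (rows=places, cols=transitions):
       T0   T1   T2
    A  -3   -3    1
    B   0    3   -2
    C   0    1    0
    D   2    0    0

Candidate y = [2, 1, 3, 3]; check y·C column-wise:
  col T0: 2·-3 + 1·0 + 3·0 + 3·2 = 0
  col T1: 2·-3 + 1·3 + 3·1 + 3·0 = 0
  col T2: 2·1 + 1·-2 + 3·0 + 3·0 = 0

y = (A:2, B:1, C:3, D:3)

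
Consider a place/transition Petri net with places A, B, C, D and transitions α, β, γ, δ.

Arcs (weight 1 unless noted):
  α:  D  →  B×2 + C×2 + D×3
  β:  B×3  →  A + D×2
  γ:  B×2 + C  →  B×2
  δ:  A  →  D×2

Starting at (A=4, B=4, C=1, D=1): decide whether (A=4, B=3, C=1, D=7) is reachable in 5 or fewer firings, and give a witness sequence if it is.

step 1: fire α:  (A=4, B=4, C=1, D=1) → (A=4, B=6, C=3, D=3)
step 2: fire β:  (A=4, B=6, C=3, D=3) → (A=5, B=3, C=3, D=5)
step 3: fire γ:  (A=5, B=3, C=3, D=5) → (A=5, B=3, C=2, D=5)
step 4: fire γ:  (A=5, B=3, C=2, D=5) → (A=5, B=3, C=1, D=5)
step 5: fire δ:  (A=5, B=3, C=1, D=5) → (A=4, B=3, C=1, D=7)

YES — reachable via ⟨α, β, γ, γ, δ⟩ (5 firings)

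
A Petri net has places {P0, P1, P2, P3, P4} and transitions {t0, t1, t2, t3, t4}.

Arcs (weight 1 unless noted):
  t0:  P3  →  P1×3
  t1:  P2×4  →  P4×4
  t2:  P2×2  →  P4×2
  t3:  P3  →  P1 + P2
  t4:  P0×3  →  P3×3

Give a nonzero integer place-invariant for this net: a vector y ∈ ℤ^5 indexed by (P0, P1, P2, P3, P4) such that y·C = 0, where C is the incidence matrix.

Incidence matrix C (rows=places, cols=transitions):
       t0   t1   t2   t3   t4
   P0   0    0    0    0   -3
   P1   3    0    0    1    0
   P2   0   -4   -2    1    0
   P3  -1    0    0   -1    3
   P4   0    4    2    0    0

Candidate y = [3, 1, 2, 3, 2]; check y·C column-wise:
  col t0: 3·0 + 1·3 + 2·0 + 3·-1 + 2·0 = 0
  col t1: 3·0 + 1·0 + 2·-4 + 3·0 + 2·4 = 0
  col t2: 3·0 + 1·0 + 2·-2 + 3·0 + 2·2 = 0
  col t3: 3·0 + 1·1 + 2·1 + 3·-1 + 2·0 = 0
  col t4: 3·-3 + 1·0 + 2·0 + 3·3 + 2·0 = 0

y = (P0:3, P1:1, P2:2, P3:3, P4:2)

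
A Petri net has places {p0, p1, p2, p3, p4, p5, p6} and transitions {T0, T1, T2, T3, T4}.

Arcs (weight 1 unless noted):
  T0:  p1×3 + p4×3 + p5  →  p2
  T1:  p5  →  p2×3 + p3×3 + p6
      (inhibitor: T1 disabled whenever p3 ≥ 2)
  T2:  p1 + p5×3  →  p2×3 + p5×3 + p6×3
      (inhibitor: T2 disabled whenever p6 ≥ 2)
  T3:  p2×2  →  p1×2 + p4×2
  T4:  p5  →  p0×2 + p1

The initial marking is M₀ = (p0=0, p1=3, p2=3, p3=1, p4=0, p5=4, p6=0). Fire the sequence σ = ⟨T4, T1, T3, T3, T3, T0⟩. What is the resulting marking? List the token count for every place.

step 1: fire T4:  (p0=0, p1=3, p2=3, p3=1, p4=0, p5=4, p6=0) → (p0=2, p1=4, p2=3, p3=1, p4=0, p5=3, p6=0)
step 2: fire T1:  (p0=2, p1=4, p2=3, p3=1, p4=0, p5=3, p6=0) → (p0=2, p1=4, p2=6, p3=4, p4=0, p5=2, p6=1)
step 3: fire T3:  (p0=2, p1=4, p2=6, p3=4, p4=0, p5=2, p6=1) → (p0=2, p1=6, p2=4, p3=4, p4=2, p5=2, p6=1)
step 4: fire T3:  (p0=2, p1=6, p2=4, p3=4, p4=2, p5=2, p6=1) → (p0=2, p1=8, p2=2, p3=4, p4=4, p5=2, p6=1)
step 5: fire T3:  (p0=2, p1=8, p2=2, p3=4, p4=4, p5=2, p6=1) → (p0=2, p1=10, p2=0, p3=4, p4=6, p5=2, p6=1)
step 6: fire T0:  (p0=2, p1=10, p2=0, p3=4, p4=6, p5=2, p6=1) → (p0=2, p1=7, p2=1, p3=4, p4=3, p5=1, p6=1)

(p0=2, p1=7, p2=1, p3=4, p4=3, p5=1, p6=1)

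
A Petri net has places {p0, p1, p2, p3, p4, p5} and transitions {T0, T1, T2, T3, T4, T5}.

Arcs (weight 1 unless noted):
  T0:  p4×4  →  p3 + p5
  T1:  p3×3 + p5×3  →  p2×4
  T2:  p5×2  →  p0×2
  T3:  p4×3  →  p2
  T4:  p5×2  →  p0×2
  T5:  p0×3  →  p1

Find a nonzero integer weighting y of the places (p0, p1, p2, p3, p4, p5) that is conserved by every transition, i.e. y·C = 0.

y = (p0:0, p1:0, p2:3, p3:4, p4:1, p5:0)

Incidence matrix C (rows=places, cols=transitions):
       T0   T1   T2   T3   T4   T5
   p0   0    0    2    0    2   -3
   p1   0    0    0    0    0    1
   p2   0    4    0    1    0    0
   p3   1   -3    0    0    0    0
   p4  -4    0    0   -3    0    0
   p5   1   -3   -2    0   -2    0

Candidate y = [0, 0, 3, 4, 1, 0]; check y·C column-wise:
  col T0: 3·0 + 4·1 + 1·-4 + 0·1 = 0
  col T1: 3·4 + 4·-3 + 1·0 + 0·-3 = 0
  col T2: 0·2 + 3·0 + 4·0 + 1·0 + 0·-2 = 0
  col T3: 3·1 + 4·0 + 1·-3 = 0
  col T4: 0·2 + 3·0 + 4·0 + 1·0 + 0·-2 = 0
  col T5: 0·-3 + 0·1 + 3·0 + 4·0 + 1·0 = 0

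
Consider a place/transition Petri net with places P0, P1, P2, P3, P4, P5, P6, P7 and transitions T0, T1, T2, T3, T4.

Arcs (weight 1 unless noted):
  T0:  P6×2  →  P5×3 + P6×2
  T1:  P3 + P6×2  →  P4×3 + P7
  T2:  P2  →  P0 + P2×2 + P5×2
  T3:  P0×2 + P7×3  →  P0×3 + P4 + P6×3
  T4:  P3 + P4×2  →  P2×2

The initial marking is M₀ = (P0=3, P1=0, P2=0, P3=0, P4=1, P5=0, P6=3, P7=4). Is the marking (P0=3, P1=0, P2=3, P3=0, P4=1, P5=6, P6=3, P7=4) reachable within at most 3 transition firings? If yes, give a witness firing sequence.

depth 0: 1 marking
depth 1: 3 markings reached so far
depth 2: 5 markings reached so far
depth 3: 7 markings reached so far
target is not among the 7 markings reachable within 3 steps

NO — not reachable within 3 firings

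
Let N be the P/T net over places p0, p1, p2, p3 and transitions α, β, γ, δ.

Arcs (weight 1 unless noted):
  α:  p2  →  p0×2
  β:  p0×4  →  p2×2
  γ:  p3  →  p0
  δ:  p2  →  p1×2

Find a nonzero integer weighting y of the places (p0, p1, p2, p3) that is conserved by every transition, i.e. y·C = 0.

Incidence matrix C (rows=places, cols=transitions):
        α    β    γ    δ
   p0   2   -4    1    0
   p1   0    0    0    2
   p2  -1    2    0   -1
   p3   0    0   -1    0

Candidate y = [1, 1, 2, 1]; check y·C column-wise:
  col α: 1·2 + 1·0 + 2·-1 + 1·0 = 0
  col β: 1·-4 + 1·0 + 2·2 + 1·0 = 0
  col γ: 1·1 + 1·0 + 2·0 + 1·-1 = 0
  col δ: 1·0 + 1·2 + 2·-1 + 1·0 = 0

y = (p0:1, p1:1, p2:2, p3:1)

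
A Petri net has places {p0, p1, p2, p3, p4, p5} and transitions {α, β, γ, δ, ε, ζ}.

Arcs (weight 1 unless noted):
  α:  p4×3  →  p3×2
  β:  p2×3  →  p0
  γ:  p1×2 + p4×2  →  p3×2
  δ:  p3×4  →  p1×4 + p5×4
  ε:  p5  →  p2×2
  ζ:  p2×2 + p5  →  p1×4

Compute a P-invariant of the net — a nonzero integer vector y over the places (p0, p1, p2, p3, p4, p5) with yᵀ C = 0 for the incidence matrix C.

y = (p0:3, p1:1, p2:1, p3:3, p4:2, p5:2)

Incidence matrix C (rows=places, cols=transitions):
        α    β    γ    δ    ε    ζ
   p0   0    1    0    0    0    0
   p1   0    0   -2    4    0    4
   p2   0   -3    0    0    2   -2
   p3   2    0    2   -4    0    0
   p4  -3    0   -2    0    0    0
   p5   0    0    0    4   -1   -1

Candidate y = [3, 1, 1, 3, 2, 2]; check y·C column-wise:
  col α: 3·0 + 1·0 + 1·0 + 3·2 + 2·-3 + 2·0 = 0
  col β: 3·1 + 1·0 + 1·-3 + 3·0 + 2·0 + 2·0 = 0
  col γ: 3·0 + 1·-2 + 1·0 + 3·2 + 2·-2 + 2·0 = 0
  col δ: 3·0 + 1·4 + 1·0 + 3·-4 + 2·0 + 2·4 = 0
  col ε: 3·0 + 1·0 + 1·2 + 3·0 + 2·0 + 2·-1 = 0
  col ζ: 3·0 + 1·4 + 1·-2 + 3·0 + 2·0 + 2·-1 = 0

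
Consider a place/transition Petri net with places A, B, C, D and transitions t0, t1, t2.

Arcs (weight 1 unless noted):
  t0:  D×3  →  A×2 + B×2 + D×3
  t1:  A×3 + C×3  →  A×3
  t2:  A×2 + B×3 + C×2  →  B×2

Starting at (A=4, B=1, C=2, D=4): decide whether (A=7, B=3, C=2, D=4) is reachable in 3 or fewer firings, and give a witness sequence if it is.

NO — not reachable within 3 firings

depth 0: 1 marking
depth 1: 2 markings reached so far
depth 2: 4 markings reached so far
depth 3: 6 markings reached so far
target is not among the 6 markings reachable within 3 steps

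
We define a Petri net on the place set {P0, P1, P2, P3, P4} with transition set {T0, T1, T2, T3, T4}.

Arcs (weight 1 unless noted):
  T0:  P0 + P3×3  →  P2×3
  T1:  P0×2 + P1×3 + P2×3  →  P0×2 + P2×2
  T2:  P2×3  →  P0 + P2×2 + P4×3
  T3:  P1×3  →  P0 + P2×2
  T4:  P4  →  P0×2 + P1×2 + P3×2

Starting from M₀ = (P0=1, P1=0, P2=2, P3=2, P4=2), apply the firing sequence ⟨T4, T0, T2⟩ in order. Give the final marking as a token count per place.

(P0=3, P1=2, P2=4, P3=1, P4=4)

step 1: fire T4:  (P0=1, P1=0, P2=2, P3=2, P4=2) → (P0=3, P1=2, P2=2, P3=4, P4=1)
step 2: fire T0:  (P0=3, P1=2, P2=2, P3=4, P4=1) → (P0=2, P1=2, P2=5, P3=1, P4=1)
step 3: fire T2:  (P0=2, P1=2, P2=5, P3=1, P4=1) → (P0=3, P1=2, P2=4, P3=1, P4=4)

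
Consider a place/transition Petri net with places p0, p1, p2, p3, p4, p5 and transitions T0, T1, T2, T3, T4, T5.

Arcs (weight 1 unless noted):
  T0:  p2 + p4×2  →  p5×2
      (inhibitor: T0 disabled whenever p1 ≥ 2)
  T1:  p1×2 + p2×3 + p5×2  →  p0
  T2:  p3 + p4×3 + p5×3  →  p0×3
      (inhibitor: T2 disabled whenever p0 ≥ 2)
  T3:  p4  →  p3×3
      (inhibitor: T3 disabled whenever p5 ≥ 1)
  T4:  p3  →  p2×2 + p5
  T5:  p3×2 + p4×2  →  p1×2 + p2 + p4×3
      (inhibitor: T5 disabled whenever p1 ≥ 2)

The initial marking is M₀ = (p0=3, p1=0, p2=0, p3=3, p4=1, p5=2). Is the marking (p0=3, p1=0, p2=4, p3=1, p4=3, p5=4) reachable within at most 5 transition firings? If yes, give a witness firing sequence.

depth 0: 1 marking
depth 1: 2 markings reached so far
depth 2: 3 markings reached so far
depth 3: 4 markings reached so far
depth 4: 4 markings reached so far
(frontier empty at depth 4; search complete)
target is not among the 4 markings reachable within 5 steps

NO — not reachable within 5 firings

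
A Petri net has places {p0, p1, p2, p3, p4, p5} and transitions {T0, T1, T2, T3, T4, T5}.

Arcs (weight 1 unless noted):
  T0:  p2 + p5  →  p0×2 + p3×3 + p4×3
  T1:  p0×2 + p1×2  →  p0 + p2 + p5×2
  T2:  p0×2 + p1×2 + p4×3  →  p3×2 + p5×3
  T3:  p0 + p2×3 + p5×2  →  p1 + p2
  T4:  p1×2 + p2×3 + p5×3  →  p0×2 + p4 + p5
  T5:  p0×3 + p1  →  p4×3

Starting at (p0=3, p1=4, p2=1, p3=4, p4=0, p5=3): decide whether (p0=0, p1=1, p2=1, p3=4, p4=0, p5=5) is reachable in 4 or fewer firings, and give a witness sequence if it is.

step 1: fire T1:  (p0=3, p1=4, p2=1, p3=4, p4=0, p5=3) → (p0=2, p1=2, p2=2, p3=4, p4=0, p5=5)
step 2: fire T1:  (p0=2, p1=2, p2=2, p3=4, p4=0, p5=5) → (p0=1, p1=0, p2=3, p3=4, p4=0, p5=7)
step 3: fire T3:  (p0=1, p1=0, p2=3, p3=4, p4=0, p5=7) → (p0=0, p1=1, p2=1, p3=4, p4=0, p5=5)

YES — reachable via ⟨T1, T1, T3⟩ (3 firings)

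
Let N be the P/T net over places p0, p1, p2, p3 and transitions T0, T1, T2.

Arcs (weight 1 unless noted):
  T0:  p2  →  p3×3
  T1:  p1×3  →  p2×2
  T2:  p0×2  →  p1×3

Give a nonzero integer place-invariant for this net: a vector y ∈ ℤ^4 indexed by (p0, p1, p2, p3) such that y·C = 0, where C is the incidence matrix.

y = (p0:3, p1:2, p2:3, p3:1)

Incidence matrix C (rows=places, cols=transitions):
       T0   T1   T2
   p0   0    0   -2
   p1   0   -3    3
   p2  -1    2    0
   p3   3    0    0

Candidate y = [3, 2, 3, 1]; check y·C column-wise:
  col T0: 3·0 + 2·0 + 3·-1 + 1·3 = 0
  col T1: 3·0 + 2·-3 + 3·2 + 1·0 = 0
  col T2: 3·-2 + 2·3 + 3·0 + 1·0 = 0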